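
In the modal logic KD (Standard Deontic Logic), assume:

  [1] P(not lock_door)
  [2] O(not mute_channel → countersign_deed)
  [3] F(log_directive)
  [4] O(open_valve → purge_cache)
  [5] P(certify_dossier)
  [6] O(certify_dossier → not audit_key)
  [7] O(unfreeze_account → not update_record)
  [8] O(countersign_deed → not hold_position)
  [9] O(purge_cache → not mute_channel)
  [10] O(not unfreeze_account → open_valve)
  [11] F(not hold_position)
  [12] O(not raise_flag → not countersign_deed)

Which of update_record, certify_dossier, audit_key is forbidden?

Premise 11 is F(not hold_position), i.e. O(hold_position).
The contrapositive of premise 8 (O(countersign_deed → not hold_position)) is O(hold_position → not countersign_deed), and O(hold_position) is already established, so O(not countersign_deed).
Premise 2 is O(not mute_channel → countersign_deed); contrapositively O(not countersign_deed → mute_channel). Since O(not countersign_deed) holds, K gives O(mute_channel).
Premise 9 is O(purge_cache → not mute_channel); contrapositively O(mute_channel → not purge_cache). Since O(mute_channel) holds, K gives O(not purge_cache).
Premise 4, O(open_valve → purge_cache), contraposes to O(not purge_cache → not open_valve); with O(not purge_cache) we get O(not open_valve).
The contrapositive of premise 10 (O(not unfreeze_account → open_valve)) is O(not open_valve → unfreeze_account), and O(not open_valve) is already established, so O(unfreeze_account).
Applying K to premise 7 (O(unfreeze_account → not update_record)) and O(unfreeze_account) yields O(not update_record).
So O(not update_record) holds, i.e. update_record is forbidden. None of the other listed options is forbidden under the premises.

update_record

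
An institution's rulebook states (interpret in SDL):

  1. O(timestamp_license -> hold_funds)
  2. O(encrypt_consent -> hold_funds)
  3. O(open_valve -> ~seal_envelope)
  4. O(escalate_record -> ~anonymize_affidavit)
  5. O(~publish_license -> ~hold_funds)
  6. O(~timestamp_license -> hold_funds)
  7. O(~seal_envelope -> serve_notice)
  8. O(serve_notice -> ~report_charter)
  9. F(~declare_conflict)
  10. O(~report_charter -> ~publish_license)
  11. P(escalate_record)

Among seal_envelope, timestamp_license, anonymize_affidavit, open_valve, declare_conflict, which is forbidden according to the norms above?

Premises 6 and 1 are O(~timestamp_license -> hold_funds) and O(timestamp_license -> hold_funds); every ideal world satisfies ~timestamp_license or timestamp_license, so in either case hold_funds holds — hence O(hold_funds).
Premise 5 is O(~publish_license -> ~hold_funds); contrapositively O(hold_funds -> publish_license). Since O(hold_funds) holds, K gives O(publish_license).
The contrapositive of premise 10 (O(~report_charter -> ~publish_license)) is O(publish_license -> report_charter), and O(publish_license) is already established, so O(report_charter).
Premise 8 is O(serve_notice -> ~report_charter); contrapositively O(report_charter -> ~serve_notice). Since O(report_charter) holds, K gives O(~serve_notice).
Premise 7 is O(~seal_envelope -> serve_notice); contrapositively O(~serve_notice -> seal_envelope). Since O(~serve_notice) holds, K gives O(seal_envelope).
Premise 3, O(open_valve -> ~seal_envelope), contraposes to O(seal_envelope -> ~open_valve); with O(seal_envelope) we get O(~open_valve).
So O(~open_valve) holds, i.e. open_valve is forbidden. None of the other listed options is forbidden under the premises.

open_valve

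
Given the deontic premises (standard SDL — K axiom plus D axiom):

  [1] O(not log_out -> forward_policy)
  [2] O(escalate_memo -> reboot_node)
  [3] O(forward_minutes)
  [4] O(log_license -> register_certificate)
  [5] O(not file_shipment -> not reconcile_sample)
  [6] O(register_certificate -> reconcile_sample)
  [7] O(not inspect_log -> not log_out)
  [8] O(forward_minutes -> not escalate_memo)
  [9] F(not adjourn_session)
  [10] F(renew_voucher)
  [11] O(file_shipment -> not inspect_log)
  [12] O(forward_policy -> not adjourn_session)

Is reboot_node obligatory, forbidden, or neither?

Premise 2 is O(escalate_memo -> reboot_node), but O(escalate_memo) is not derivable from the premises, so it does not yield O(reboot_node).
No premise or chain of K-axiom applications forces O(reboot_node), and none forces O(not reboot_node). So reboot_node is neither obligatory nor forbidden under these norms.

Neither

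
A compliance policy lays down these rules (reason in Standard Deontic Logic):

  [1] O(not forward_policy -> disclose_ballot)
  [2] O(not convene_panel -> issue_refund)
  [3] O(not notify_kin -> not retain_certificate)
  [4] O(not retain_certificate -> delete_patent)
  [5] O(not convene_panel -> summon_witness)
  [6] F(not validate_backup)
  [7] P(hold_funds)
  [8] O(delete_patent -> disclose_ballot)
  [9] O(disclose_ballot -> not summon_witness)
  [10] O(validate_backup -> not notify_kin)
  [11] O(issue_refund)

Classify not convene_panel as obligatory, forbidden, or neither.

Forbidden

Premise 6, F(not validate_backup), is equivalent to O(validate_backup).
Applying K to premise 10 (O(validate_backup -> not notify_kin)) and O(validate_backup) yields O(not notify_kin).
With premise 3, O(not notify_kin -> not retain_certificate), the K-axiom yields O(not retain_certificate).
With premise 4, O(not retain_certificate -> delete_patent), the K-axiom yields O(delete_patent).
With premise 8, O(delete_patent -> disclose_ballot), the K-axiom yields O(disclose_ballot).
From O(disclose_ballot) and premise 9, O(disclose_ballot -> not summon_witness), we obtain O(not summon_witness).
Premise 5, O(not convene_panel -> summon_witness), contraposes to O(not summon_witness -> convene_panel); with O(not summon_witness) we get O(convene_panel).
Premises 1, 2, 7, 11 do not contribute to this derivation.
Thus O(convene_panel), which is F(not convene_panel): not convene_panel is forbidden.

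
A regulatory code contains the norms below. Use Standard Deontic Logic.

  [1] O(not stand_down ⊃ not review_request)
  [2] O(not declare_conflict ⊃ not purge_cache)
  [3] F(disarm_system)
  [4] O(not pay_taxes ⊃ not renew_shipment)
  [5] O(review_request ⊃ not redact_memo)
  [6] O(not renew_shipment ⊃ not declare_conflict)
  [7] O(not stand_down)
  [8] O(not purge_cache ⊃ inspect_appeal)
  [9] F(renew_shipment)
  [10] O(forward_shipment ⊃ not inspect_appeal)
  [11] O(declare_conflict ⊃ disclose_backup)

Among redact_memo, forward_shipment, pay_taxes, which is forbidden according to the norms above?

forward_shipment

F(renew_shipment) at premise 9 means O(not renew_shipment).
With premise 6, O(not renew_shipment ⊃ not declare_conflict), the K-axiom yields O(not declare_conflict).
With premise 2, O(not declare_conflict ⊃ not purge_cache), the K-axiom yields O(not purge_cache).
Premise 8 is O(not purge_cache ⊃ inspect_appeal); since O(not purge_cache), deontic closure gives O(inspect_appeal).
Premise 10, O(forward_shipment ⊃ not inspect_appeal), contraposes to O(inspect_appeal ⊃ not forward_shipment); with O(inspect_appeal) we get O(not forward_shipment).
So O(not forward_shipment) holds, i.e. forward_shipment is forbidden. None of the other listed options is forbidden under the premises.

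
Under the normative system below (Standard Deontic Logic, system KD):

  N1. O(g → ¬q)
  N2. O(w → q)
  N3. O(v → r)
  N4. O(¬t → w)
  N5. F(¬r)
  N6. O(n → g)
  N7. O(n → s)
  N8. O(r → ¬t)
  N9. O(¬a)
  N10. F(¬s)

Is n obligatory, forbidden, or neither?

Premise 5, F(¬r), is equivalent to O(r).
From O(r) and premise 8, O(r → ¬t), we obtain O(¬t).
From O(¬t) and premise 4, O(¬t → w), we obtain O(w).
Applying K to premise 2 (O(w → q)) and O(w) yields O(q).
Premise 1 is O(g → ¬q); contrapositively O(q → ¬g). Since O(q) holds, K gives O(¬g).
Premise 6, O(n → g), contraposes to O(¬g → ¬n); with O(¬g) we get O(¬n).
Premises 3, 7, 9, 10 do not contribute to this derivation.
Thus O(¬n), which is F(n): n is forbidden.

Forbidden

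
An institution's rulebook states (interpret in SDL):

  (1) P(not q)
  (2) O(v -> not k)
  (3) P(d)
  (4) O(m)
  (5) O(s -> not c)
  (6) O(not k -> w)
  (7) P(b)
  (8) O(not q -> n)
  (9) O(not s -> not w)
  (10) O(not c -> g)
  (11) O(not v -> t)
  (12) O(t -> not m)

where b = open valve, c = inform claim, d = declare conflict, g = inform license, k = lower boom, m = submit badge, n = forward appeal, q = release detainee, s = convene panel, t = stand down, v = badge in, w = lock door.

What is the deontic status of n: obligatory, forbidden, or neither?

Neither

Premise 8 is O(not q -> n), but O(not q) is not derivable from the premises (the permission P(not q) asserts only not O(q), not O(not q)), so it does not yield O(n).
No premise or chain of K-axiom applications forces O(n), and none forces O(not n). So n is neither obligatory nor forbidden under these norms.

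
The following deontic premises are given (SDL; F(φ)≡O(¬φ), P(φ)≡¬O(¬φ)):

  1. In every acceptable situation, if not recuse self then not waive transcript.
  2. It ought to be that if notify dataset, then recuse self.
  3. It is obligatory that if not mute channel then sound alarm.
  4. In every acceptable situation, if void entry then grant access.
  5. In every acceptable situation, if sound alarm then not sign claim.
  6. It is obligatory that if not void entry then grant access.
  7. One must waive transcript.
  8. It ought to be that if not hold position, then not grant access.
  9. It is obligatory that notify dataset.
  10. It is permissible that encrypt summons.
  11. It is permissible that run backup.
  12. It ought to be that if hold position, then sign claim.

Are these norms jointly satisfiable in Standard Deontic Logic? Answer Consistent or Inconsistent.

Consistent

Premise 1 is O(¬recuse_self → ¬waive_transcript), but O(¬recuse_self) is not derivable from the premises, so it does not yield O(¬waive_transcript).
So O(¬waive_transcript) is not derivable, and the apparent clash with O(waive_transcript) does not arise.
A world satisfying every obligation exists (e.g. encrypt_summons=false, grant_access=true, hold_position=true, mute_channel=true, notify_dataset=true, recuse_self=true, run_backup=false, sign_claim=true, sound_alarm=false, void_entry=false, waive_transcript=true); no atom is both obligatory and forbidden, so the set is consistent.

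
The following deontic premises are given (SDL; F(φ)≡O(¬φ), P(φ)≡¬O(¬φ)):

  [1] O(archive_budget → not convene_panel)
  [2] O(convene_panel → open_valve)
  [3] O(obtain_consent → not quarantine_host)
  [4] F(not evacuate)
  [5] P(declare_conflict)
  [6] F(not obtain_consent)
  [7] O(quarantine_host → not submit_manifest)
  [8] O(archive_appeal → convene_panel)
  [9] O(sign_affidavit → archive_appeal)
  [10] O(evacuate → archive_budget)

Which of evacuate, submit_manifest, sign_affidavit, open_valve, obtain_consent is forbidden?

Premise 4 is F(not evacuate), i.e. O(evacuate).
From O(evacuate) and premise 10, O(evacuate → archive_budget), we obtain O(archive_budget).
Applying K to premise 1 (O(archive_budget → not convene_panel)) and O(archive_budget) yields O(not convene_panel).
Premise 8, O(archive_appeal → convene_panel), contraposes to O(not convene_panel → not archive_appeal); with O(not convene_panel) we get O(not archive_appeal).
Premise 9, O(sign_affidavit → archive_appeal), contraposes to O(not archive_appeal → not sign_affidavit); with O(not archive_appeal) we get O(not sign_affidavit).
So O(not sign_affidavit) holds, i.e. sign_affidavit is forbidden. None of the other listed options is forbidden under the premises.

sign_affidavit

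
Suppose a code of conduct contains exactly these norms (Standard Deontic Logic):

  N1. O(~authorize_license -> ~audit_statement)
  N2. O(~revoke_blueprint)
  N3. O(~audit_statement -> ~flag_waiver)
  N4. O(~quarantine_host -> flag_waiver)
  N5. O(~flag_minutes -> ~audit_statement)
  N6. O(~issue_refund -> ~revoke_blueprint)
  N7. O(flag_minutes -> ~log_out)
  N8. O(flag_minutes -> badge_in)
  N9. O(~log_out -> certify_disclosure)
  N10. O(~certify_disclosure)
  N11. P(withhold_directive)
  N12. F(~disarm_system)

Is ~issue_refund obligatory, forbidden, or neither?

Neither

Premise 6 is O(~issue_refund -> ~revoke_blueprint); even if O(~revoke_blueprint) held, inferring O(~issue_refund) would be affirming the consequent — invalid.
No premise or chain of K-axiom applications forces O(~issue_refund), and none forces O(issue_refund). So ~issue_refund is neither obligatory nor forbidden under these norms.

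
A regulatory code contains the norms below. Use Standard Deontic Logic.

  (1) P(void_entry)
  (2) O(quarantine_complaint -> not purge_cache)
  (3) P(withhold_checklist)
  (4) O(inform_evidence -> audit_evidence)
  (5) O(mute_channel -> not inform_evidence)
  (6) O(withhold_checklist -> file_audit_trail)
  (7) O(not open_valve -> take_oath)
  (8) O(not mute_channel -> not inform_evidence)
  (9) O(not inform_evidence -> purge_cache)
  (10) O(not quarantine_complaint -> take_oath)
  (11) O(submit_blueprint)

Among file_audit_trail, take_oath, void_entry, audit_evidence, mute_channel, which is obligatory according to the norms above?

take_oath

By case analysis on mute_channel: premise 5 gives O(mute_channel -> not inform_evidence) and premise 8 gives O(not mute_channel -> not inform_evidence), so O(not inform_evidence) either way.
Premise 9 is O(not inform_evidence -> purge_cache); since O(not inform_evidence), deontic closure gives O(purge_cache).
The contrapositive of premise 2 (O(quarantine_complaint -> not purge_cache)) is O(purge_cache -> not quarantine_complaint), and O(purge_cache) is already established, so O(not quarantine_complaint).
From O(not quarantine_complaint) and premise 10, O(not quarantine_complaint -> take_oath), we obtain O(take_oath).
So O(take_oath) holds — take_oath is obligatory. None of the other listed options is made obligatory by any chain of premises.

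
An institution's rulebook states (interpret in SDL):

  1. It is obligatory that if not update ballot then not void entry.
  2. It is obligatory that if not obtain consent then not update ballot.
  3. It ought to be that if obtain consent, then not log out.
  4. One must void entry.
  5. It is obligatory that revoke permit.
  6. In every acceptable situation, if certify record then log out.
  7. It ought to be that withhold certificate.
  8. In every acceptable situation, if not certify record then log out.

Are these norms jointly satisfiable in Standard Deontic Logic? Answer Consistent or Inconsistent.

Premises 6 and 8 cover both cases: O(certify_record → log_out) and O(¬certify_record → log_out). Since certify_record ∨ ¬certify_record is a tautology, O(log_out) follows.
Premise 3 is O(obtain_consent → ¬log_out); contrapositively O(log_out → ¬obtain_consent). Since O(log_out) holds, K gives O(¬obtain_consent).
Applying K to premise 2 (O(¬obtain_consent → ¬update_ballot)) and O(¬obtain_consent) yields O(¬update_ballot).
From O(¬update_ballot) and premise 1, O(¬update_ballot → ¬void_entry), we obtain O(¬void_entry).
However, premise 4 gives O(void_entry).
We now have both O(¬void_entry) and O(void_entry) — void_entry is simultaneously obligatory and forbidden, violating the D-axiom.

Inconsistent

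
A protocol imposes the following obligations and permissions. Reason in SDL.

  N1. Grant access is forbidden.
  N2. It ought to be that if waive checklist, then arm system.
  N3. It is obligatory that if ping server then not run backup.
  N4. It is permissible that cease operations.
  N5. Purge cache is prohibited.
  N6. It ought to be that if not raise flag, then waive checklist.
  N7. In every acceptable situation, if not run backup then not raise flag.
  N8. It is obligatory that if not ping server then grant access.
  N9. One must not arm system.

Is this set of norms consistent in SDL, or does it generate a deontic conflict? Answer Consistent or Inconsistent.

Inconsistent

F(arm_system) at premise 9 means O(¬arm_system).
The contrapositive of premise 2 (O(waive_checklist → arm_system)) is O(¬arm_system → ¬waive_checklist), and O(¬arm_system) is already established, so O(¬waive_checklist).
Premise 6 is O(¬raise_flag → waive_checklist); contrapositively O(¬waive_checklist → raise_flag). Since O(¬waive_checklist) holds, K gives O(raise_flag).
The contrapositive of premise 7 (O(¬run_backup → ¬raise_flag)) is O(raise_flag → run_backup), and O(raise_flag) is already established, so O(run_backup).
Premise 3 is O(ping_server → ¬run_backup); contrapositively O(run_backup → ¬ping_server). Since O(run_backup) holds, K gives O(¬ping_server).
With premise 8, O(¬ping_server → grant_access), the K-axiom yields O(grant_access).
But premise 1, F(grant_access), means O(¬grant_access).
We now have both O(grant_access) and O(¬grant_access) — grant_access is simultaneously obligatory and forbidden, violating the D-axiom.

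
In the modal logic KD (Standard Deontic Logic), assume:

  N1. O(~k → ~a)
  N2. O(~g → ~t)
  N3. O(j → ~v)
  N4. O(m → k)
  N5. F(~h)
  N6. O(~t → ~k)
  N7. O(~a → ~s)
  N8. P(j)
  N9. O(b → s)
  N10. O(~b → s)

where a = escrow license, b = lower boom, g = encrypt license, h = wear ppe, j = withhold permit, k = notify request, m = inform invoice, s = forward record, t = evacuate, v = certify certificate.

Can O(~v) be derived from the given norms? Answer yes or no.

Premise 3 is O(j → ~v), but O(j) is not derivable from the premises (the permission P(j) asserts only ~O(~j), not O(j)), so it does not yield O(~v).
No other premise forces O(~v). An ideal world satisfying every premise can still have ~v false, so O(~v) is not derivable.

No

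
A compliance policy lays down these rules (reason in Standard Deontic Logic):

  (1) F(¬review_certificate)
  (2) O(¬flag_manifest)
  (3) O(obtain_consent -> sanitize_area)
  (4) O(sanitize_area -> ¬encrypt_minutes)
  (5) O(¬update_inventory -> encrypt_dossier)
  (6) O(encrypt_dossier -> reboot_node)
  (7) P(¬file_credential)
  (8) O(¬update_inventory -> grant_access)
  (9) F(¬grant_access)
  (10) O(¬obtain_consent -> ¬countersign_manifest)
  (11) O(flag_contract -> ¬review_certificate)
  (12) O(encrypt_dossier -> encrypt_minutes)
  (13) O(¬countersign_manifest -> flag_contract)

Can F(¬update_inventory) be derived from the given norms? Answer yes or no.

Yes

Premise 1 is F(¬review_certificate), i.e. O(review_certificate).
The contrapositive of premise 11 (O(flag_contract -> ¬review_certificate)) is O(review_certificate -> ¬flag_contract), and O(review_certificate) is already established, so O(¬flag_contract).
The contrapositive of premise 13 (O(¬countersign_manifest -> flag_contract)) is O(¬flag_contract -> countersign_manifest), and O(¬flag_contract) is already established, so O(countersign_manifest).
Premise 10, O(¬obtain_consent -> ¬countersign_manifest), contraposes to O(countersign_manifest -> obtain_consent); with O(countersign_manifest) we get O(obtain_consent).
From O(obtain_consent) and premise 3, O(obtain_consent -> sanitize_area), we obtain O(sanitize_area).
Applying K to premise 4 (O(sanitize_area -> ¬encrypt_minutes)) and O(sanitize_area) yields O(¬encrypt_minutes).
Premise 12 is O(encrypt_dossier -> encrypt_minutes); contrapositively O(¬encrypt_minutes -> ¬encrypt_dossier). Since O(¬encrypt_minutes) holds, K gives O(¬encrypt_dossier).
Premise 5 is O(¬update_inventory -> encrypt_dossier); contrapositively O(¬encrypt_dossier -> update_inventory). Since O(¬encrypt_dossier) holds, K gives O(update_inventory).
Premises 2, 6, 7, 8, 9 do not contribute to this derivation.
So O(update_inventory) holds, i.e. F(¬update_inventory). The claim follows.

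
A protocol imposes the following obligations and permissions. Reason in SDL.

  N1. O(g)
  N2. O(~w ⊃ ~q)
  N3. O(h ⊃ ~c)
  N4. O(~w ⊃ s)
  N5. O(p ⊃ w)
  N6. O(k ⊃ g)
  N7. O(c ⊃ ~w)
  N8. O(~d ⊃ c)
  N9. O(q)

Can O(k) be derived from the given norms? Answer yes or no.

Premise 6 is O(k ⊃ g); even if O(g) held, inferring O(k) would be affirming the consequent — invalid.
No other premise forces O(k). An ideal world satisfying every premise can still have k false, so O(k) is not derivable.

No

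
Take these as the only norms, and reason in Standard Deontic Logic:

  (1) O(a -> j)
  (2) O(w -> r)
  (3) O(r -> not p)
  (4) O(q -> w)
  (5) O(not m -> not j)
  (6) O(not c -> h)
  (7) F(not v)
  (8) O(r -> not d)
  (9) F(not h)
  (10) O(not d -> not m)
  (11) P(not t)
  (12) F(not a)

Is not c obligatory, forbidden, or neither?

Premise 6 is O(not c -> h); even if O(h) held, inferring O(not c) would be affirming the consequent — invalid.
No premise or chain of K-axiom applications forces O(not c), and none forces O(c). So not c is neither obligatory nor forbidden under these norms.

Neither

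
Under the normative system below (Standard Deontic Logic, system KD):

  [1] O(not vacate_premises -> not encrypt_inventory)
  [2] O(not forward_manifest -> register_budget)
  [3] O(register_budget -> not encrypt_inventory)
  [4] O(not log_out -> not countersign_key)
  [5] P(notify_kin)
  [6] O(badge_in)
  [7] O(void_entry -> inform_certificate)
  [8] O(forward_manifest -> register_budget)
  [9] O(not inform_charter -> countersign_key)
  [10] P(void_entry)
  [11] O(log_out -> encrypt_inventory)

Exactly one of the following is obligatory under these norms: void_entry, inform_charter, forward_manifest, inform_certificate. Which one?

By case analysis on forward_manifest: premise 8 gives O(forward_manifest -> register_budget) and premise 2 gives O(not forward_manifest -> register_budget), so O(register_budget) either way.
Applying K to premise 3 (O(register_budget -> not encrypt_inventory)) and O(register_budget) yields O(not encrypt_inventory).
Premise 11, O(log_out -> encrypt_inventory), contraposes to O(not encrypt_inventory -> not log_out); with O(not encrypt_inventory) we get O(not log_out).
Applying K to premise 4 (O(not log_out -> not countersign_key)) and O(not log_out) yields O(not countersign_key).
The contrapositive of premise 9 (O(not inform_charter -> countersign_key)) is O(not countersign_key -> inform_charter), and O(not countersign_key) is already established, so O(inform_charter).
So O(inform_charter) holds — inform_charter is obligatory. None of the other listed options is made obligatory by any chain of premises.

inform_charter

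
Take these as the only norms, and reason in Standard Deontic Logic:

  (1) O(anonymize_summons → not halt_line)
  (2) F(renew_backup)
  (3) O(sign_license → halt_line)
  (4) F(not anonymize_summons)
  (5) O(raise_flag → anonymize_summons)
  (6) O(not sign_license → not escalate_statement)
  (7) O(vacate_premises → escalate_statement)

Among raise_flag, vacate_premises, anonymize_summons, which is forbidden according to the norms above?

Premise 4 is F(not anonymize_summons), i.e. O(anonymize_summons).
From O(anonymize_summons) and premise 1, O(anonymize_summons → not halt_line), we obtain O(not halt_line).
Premise 3, O(sign_license → halt_line), contraposes to O(not halt_line → not sign_license); with O(not halt_line) we get O(not sign_license).
From O(not sign_license) and premise 6, O(not sign_license → not escalate_statement), we obtain O(not escalate_statement).
Premise 7, O(vacate_premises → escalate_statement), contraposes to O(not escalate_statement → not vacate_premises); with O(not escalate_statement) we get O(not vacate_premises).
So O(not vacate_premises) holds, i.e. vacate_premises is forbidden. None of the other listed options is forbidden under the premises.

vacate_premises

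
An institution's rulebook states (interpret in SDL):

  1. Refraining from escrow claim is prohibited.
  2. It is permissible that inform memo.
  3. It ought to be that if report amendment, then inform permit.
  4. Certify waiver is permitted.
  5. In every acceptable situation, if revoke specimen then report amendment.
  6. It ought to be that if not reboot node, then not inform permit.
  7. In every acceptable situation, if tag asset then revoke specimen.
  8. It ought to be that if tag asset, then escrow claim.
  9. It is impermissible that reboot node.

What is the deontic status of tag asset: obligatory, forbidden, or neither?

Forbidden

F(reboot_node) at premise 9 means O(¬reboot_node).
Premise 6 is O(¬reboot_node → ¬inform_permit); since O(¬reboot_node), deontic closure gives O(¬inform_permit).
The contrapositive of premise 3 (O(report_amendment → inform_permit)) is O(¬inform_permit → ¬report_amendment), and O(¬inform_permit) is already established, so O(¬report_amendment).
The contrapositive of premise 5 (O(revoke_specimen → report_amendment)) is O(¬report_amendment → ¬revoke_specimen), and O(¬report_amendment) is already established, so O(¬revoke_specimen).
The contrapositive of premise 7 (O(tag_asset → revoke_specimen)) is O(¬revoke_specimen → ¬tag_asset), and O(¬revoke_specimen) is already established, so O(¬tag_asset).
Premises 1, 2, 4, 8 do not contribute to this derivation.
Thus O(¬tag_asset), which is F(tag_asset): tag_asset is forbidden.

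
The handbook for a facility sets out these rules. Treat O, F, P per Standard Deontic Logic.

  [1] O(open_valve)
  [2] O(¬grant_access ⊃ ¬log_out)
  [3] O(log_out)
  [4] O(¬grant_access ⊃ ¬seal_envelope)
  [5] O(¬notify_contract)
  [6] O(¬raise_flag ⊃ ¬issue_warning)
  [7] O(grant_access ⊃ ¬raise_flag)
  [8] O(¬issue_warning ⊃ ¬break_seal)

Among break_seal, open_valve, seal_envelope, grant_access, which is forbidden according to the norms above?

Premise 3 gives O(log_out).
Premise 2, O(¬grant_access ⊃ ¬log_out), contraposes to O(log_out ⊃ grant_access); with O(log_out) we get O(grant_access).
With premise 7, O(grant_access ⊃ ¬raise_flag), the K-axiom yields O(¬raise_flag).
From O(¬raise_flag) and premise 6, O(¬raise_flag ⊃ ¬issue_warning), we obtain O(¬issue_warning).
From O(¬issue_warning) and premise 8, O(¬issue_warning ⊃ ¬break_seal), we obtain O(¬break_seal).
So O(¬break_seal) holds, i.e. break_seal is forbidden. None of the other listed options is forbidden under the premises.

break_seal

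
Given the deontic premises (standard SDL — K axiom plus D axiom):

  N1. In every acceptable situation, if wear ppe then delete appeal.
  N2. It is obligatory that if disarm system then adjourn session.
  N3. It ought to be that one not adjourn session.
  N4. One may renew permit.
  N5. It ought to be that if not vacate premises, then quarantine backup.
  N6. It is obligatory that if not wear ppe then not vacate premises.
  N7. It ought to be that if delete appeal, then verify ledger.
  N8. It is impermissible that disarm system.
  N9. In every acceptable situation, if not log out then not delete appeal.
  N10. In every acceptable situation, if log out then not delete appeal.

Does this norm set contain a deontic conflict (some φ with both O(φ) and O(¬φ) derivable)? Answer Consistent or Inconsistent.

Premise 2 is O(disarm_system → adjourn_session), but O(disarm_system) is not derivable from the premises, so it does not yield O(adjourn_session).
So O(adjourn_session) is not derivable, and the apparent clash with O(¬adjourn_session) does not arise.
A world satisfying every obligation exists (e.g. adjourn_session=false, delete_appeal=false, disarm_system=false, log_out=false, quarantine_backup=true, renew_permit=false, vacate_premises=false, verify_ledger=false, wear_ppe=false); no atom is both obligatory and forbidden, so the set is consistent.

Consistent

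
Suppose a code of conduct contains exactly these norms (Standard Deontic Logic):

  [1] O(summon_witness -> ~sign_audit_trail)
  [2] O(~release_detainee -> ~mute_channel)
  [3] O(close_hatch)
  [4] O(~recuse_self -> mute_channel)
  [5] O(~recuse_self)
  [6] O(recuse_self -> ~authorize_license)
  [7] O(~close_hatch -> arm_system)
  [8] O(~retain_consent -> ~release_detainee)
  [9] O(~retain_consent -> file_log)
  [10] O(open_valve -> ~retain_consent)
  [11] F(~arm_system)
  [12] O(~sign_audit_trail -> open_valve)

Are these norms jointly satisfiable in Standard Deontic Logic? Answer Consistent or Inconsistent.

Consistent

Premise 7 is O(~close_hatch -> arm_system); even if O(arm_system) held, inferring O(~close_hatch) would be affirming the consequent — invalid.
So O(~close_hatch) is not derivable, and the apparent clash with O(close_hatch) does not arise.
A world satisfying every obligation exists (e.g. arm_system=true, authorize_license=false, close_hatch=true, file_log=false, mute_channel=true, open_valve=false, recuse_self=false, release_detainee=true, retain_consent=true, sign_audit_trail=true, summon_witness=false); no atom is both obligatory and forbidden, so the set is consistent.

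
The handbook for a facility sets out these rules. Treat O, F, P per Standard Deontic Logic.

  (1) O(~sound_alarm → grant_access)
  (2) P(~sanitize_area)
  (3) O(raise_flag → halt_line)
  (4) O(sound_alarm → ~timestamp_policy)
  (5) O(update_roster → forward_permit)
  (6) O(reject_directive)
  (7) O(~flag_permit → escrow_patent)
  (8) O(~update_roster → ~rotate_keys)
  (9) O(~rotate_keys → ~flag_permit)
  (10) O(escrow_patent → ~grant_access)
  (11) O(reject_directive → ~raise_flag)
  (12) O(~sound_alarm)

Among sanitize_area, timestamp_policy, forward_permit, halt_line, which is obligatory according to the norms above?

forward_permit

From premise 12 we have O(~sound_alarm).
Applying K to premise 1 (O(~sound_alarm → grant_access)) and O(~sound_alarm) yields O(grant_access).
Premise 10 is O(escrow_patent → ~grant_access); contrapositively O(grant_access → ~escrow_patent). Since O(grant_access) holds, K gives O(~escrow_patent).
Premise 7 is O(~flag_permit → escrow_patent); contrapositively O(~escrow_patent → flag_permit). Since O(~escrow_patent) holds, K gives O(flag_permit).
The contrapositive of premise 9 (O(~rotate_keys → ~flag_permit)) is O(flag_permit → rotate_keys), and O(flag_permit) is already established, so O(rotate_keys).
Premise 8 is O(~update_roster → ~rotate_keys); contrapositively O(rotate_keys → update_roster). Since O(rotate_keys) holds, K gives O(update_roster).
From O(update_roster) and premise 5, O(update_roster → forward_permit), we obtain O(forward_permit).
So O(forward_permit) holds — forward_permit is obligatory. None of the other listed options is made obligatory by any chain of premises.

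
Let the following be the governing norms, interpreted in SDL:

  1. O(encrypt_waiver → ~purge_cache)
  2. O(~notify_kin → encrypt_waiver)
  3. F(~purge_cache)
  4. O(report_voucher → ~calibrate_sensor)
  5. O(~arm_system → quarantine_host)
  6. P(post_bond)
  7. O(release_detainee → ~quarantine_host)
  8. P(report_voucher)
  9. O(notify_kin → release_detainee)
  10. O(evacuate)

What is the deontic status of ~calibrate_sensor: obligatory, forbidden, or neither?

Premise 4 is O(report_voucher → ~calibrate_sensor), but O(report_voucher) is not derivable from the premises (the permission P(report_voucher) asserts only ~O(~report_voucher), not O(report_voucher)), so it does not yield O(~calibrate_sensor).
No premise or chain of K-axiom applications forces O(~calibrate_sensor), and none forces O(calibrate_sensor). So ~calibrate_sensor is neither obligatory nor forbidden under these norms.

Neither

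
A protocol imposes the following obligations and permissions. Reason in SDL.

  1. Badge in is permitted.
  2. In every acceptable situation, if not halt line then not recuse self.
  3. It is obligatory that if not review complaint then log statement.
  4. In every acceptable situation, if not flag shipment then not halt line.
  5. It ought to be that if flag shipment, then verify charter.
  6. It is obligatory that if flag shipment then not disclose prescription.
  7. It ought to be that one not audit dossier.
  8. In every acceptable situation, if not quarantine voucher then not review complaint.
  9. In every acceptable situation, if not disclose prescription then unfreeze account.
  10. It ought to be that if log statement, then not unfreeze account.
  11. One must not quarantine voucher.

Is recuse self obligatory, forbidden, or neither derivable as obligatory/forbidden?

Forbidden

F(quarantine_voucher) at premise 11 means O(¬quarantine_voucher).
Applying K to premise 8 (O(¬quarantine_voucher → ¬review_complaint)) and O(¬quarantine_voucher) yields O(¬review_complaint).
Applying K to premise 3 (O(¬review_complaint → log_statement)) and O(¬review_complaint) yields O(log_statement).
Applying K to premise 10 (O(log_statement → ¬unfreeze_account)) and O(log_statement) yields O(¬unfreeze_account).
Premise 9 is O(¬disclose_prescription → unfreeze_account); contrapositively O(¬unfreeze_account → disclose_prescription). Since O(¬unfreeze_account) holds, K gives O(disclose_prescription).
Premise 6 is O(flag_shipment → ¬disclose_prescription); contrapositively O(disclose_prescription → ¬flag_shipment). Since O(disclose_prescription) holds, K gives O(¬flag_shipment).
Applying K to premise 4 (O(¬flag_shipment → ¬halt_line)) and O(¬flag_shipment) yields O(¬halt_line).
Premise 2 is O(¬halt_line → ¬recuse_self); since O(¬halt_line), deontic closure gives O(¬recuse_self).
Premises 1, 5, 7 do not contribute to this derivation.
Thus O(¬recuse_self), which is F(recuse_self): recuse_self is forbidden.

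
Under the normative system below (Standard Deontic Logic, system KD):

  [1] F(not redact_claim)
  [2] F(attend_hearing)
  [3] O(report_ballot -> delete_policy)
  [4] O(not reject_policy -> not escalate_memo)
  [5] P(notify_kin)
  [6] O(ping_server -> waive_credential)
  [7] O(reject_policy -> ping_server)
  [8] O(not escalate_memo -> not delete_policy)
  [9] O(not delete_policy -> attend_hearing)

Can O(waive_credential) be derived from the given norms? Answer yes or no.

Yes

F(attend_hearing) at premise 2 means O(not attend_hearing).
Premise 9, O(not delete_policy -> attend_hearing), contraposes to O(not attend_hearing -> delete_policy); with O(not attend_hearing) we get O(delete_policy).
The contrapositive of premise 8 (O(not escalate_memo -> not delete_policy)) is O(delete_policy -> escalate_memo), and O(delete_policy) is already established, so O(escalate_memo).
Premise 4, O(not reject_policy -> not escalate_memo), contraposes to O(escalate_memo -> reject_policy); with O(escalate_memo) we get O(reject_policy).
Premise 7 is O(reject_policy -> ping_server); since O(reject_policy), deontic closure gives O(ping_server).
With premise 6, O(ping_server -> waive_credential), the K-axiom yields O(waive_credential).
Premises 1, 3, 5 do not contribute to this derivation.
So O(waive_credential) follows.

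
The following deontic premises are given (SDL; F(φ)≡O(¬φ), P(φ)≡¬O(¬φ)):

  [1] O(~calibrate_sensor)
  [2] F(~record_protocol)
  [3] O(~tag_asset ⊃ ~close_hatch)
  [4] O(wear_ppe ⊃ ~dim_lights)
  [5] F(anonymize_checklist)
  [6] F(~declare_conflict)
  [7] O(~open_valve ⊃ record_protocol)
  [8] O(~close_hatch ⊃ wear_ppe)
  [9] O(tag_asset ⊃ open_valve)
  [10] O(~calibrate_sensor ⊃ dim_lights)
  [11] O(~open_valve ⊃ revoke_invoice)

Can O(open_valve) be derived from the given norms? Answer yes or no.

From premise 1 we have O(~calibrate_sensor).
Applying K to premise 10 (O(~calibrate_sensor ⊃ dim_lights)) and O(~calibrate_sensor) yields O(dim_lights).
The contrapositive of premise 4 (O(wear_ppe ⊃ ~dim_lights)) is O(dim_lights ⊃ ~wear_ppe), and O(dim_lights) is already established, so O(~wear_ppe).
Premise 8 is O(~close_hatch ⊃ wear_ppe); contrapositively O(~wear_ppe ⊃ close_hatch). Since O(~wear_ppe) holds, K gives O(close_hatch).
Premise 3 is O(~tag_asset ⊃ ~close_hatch); contrapositively O(close_hatch ⊃ tag_asset). Since O(close_hatch) holds, K gives O(tag_asset).
With premise 9, O(tag_asset ⊃ open_valve), the K-axiom yields O(open_valve).
Premises 2, 5, 6, 7, 11 do not contribute to this derivation.
So O(open_valve) follows.

Yes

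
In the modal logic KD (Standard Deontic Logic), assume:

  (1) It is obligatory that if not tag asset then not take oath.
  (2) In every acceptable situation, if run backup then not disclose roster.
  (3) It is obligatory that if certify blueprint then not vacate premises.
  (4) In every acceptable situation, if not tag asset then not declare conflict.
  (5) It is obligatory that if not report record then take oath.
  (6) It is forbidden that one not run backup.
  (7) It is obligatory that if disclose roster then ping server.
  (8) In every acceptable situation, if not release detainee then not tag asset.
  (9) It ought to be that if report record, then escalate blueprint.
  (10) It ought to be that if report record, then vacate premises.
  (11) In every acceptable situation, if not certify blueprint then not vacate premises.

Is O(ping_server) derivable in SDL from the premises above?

No

Premise 7 is O(disclose_roster → ping_server), but O(disclose_roster) is not derivable from the premises, so it does not yield O(ping_server).
No other premise forces O(ping_server). An ideal world satisfying every premise can still have ping_server false, so O(ping_server) is not derivable.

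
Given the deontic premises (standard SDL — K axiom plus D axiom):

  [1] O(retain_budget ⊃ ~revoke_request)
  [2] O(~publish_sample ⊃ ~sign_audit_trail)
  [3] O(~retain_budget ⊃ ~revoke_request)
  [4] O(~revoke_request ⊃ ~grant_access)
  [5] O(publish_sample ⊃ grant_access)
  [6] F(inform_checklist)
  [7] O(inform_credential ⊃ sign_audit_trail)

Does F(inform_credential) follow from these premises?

Premises 1 and 3 are O(retain_budget ⊃ ~revoke_request) and O(~retain_budget ⊃ ~revoke_request); every ideal world satisfies retain_budget or ~retain_budget, so in either case ~revoke_request holds — hence O(~revoke_request).
Premise 4 is O(~revoke_request ⊃ ~grant_access); since O(~revoke_request), deontic closure gives O(~grant_access).
The contrapositive of premise 5 (O(publish_sample ⊃ grant_access)) is O(~grant_access ⊃ ~publish_sample), and O(~grant_access) is already established, so O(~publish_sample).
With premise 2, O(~publish_sample ⊃ ~sign_audit_trail), the K-axiom yields O(~sign_audit_trail).
Premise 7, O(inform_credential ⊃ sign_audit_trail), contraposes to O(~sign_audit_trail ⊃ ~inform_credential); with O(~sign_audit_trail) we get O(~inform_credential).
Premise 6 does not contribute to this derivation.
So O(~inform_credential) holds, i.e. F(inform_credential). The claim follows.

Yes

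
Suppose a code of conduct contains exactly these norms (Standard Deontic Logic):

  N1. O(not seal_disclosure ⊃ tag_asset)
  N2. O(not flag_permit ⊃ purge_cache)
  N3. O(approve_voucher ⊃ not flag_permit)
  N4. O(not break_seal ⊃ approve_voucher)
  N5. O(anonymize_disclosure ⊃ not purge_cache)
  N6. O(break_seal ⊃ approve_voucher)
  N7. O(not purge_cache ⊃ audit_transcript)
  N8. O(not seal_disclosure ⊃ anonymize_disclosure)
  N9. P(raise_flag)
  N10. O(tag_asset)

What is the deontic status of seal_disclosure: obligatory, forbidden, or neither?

Obligatory

By case analysis on break_seal: premise 6 gives O(break_seal ⊃ approve_voucher) and premise 4 gives O(not break_seal ⊃ approve_voucher), so O(approve_voucher) either way.
Applying K to premise 3 (O(approve_voucher ⊃ not flag_permit)) and O(approve_voucher) yields O(not flag_permit).
Premise 2 is O(not flag_permit ⊃ purge_cache); since O(not flag_permit), deontic closure gives O(purge_cache).
Premise 5 is O(anonymize_disclosure ⊃ not purge_cache); contrapositively O(purge_cache ⊃ not anonymize_disclosure). Since O(purge_cache) holds, K gives O(not anonymize_disclosure).
The contrapositive of premise 8 (O(not seal_disclosure ⊃ anonymize_disclosure)) is O(not anonymize_disclosure ⊃ seal_disclosure), and O(not anonymize_disclosure) is already established, so O(seal_disclosure).
Premises 1, 7, 9, 10 do not contribute to this derivation.
Hence seal_disclosure is obligatory.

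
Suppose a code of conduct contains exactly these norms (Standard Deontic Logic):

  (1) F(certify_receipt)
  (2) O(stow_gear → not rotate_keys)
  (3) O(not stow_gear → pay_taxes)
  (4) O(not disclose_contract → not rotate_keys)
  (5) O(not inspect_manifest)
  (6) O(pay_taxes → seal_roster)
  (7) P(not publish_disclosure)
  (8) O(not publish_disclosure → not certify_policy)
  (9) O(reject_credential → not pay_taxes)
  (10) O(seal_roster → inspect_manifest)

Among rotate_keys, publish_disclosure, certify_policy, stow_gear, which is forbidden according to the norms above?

Premise 5 states O(not inspect_manifest) outright.
The contrapositive of premise 10 (O(seal_roster → inspect_manifest)) is O(not inspect_manifest → not seal_roster), and O(not inspect_manifest) is already established, so O(not seal_roster).
Premise 6 is O(pay_taxes → seal_roster); contrapositively O(not seal_roster → not pay_taxes). Since O(not seal_roster) holds, K gives O(not pay_taxes).
Premise 3, O(not stow_gear → pay_taxes), contraposes to O(not pay_taxes → stow_gear); with O(not pay_taxes) we get O(stow_gear).
From O(stow_gear) and premise 2, O(stow_gear → not rotate_keys), we obtain O(not rotate_keys).
So O(not rotate_keys) holds, i.e. rotate_keys is forbidden. None of the other listed options is forbidden under the premises.

rotate_keys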